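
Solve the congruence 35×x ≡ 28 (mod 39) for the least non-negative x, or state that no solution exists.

32

gcd(35, 39) = 1, so a unique solution mod 39 exists.
35⁻¹ ≡ 29 (mod 39).
x ≡ 29×28 ≡ 32 (mod 39).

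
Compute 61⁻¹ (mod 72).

13

Apply the Euclidean algorithm and back-substitute:
72 = 1*61 + 11
61 = 5*11 + 6
11 = 1*6 + 5
6 = 1*5 + 1
5 = 5*1 + 0
gcd(61, 72) = 1, so the inverse exists.
Bézout: 1 = −11*72 + 13*61.
So 61⁻¹ ≡ 13 (mod 72).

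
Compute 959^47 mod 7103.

47 in binary is 101111, i.e. 47 = 32 + 8 + 4 + 2 + 1.
959^1 ≡ 959 (mod 7103)
959^2 ≡ 959^2 = 919681 ≡ 3394 (mod 7103)
959^4 ≡ 3394^2 = 11519236 ≡ 5273 (mod 7103)
959^8 ≡ 5273^2 = 27804529 ≡ 3387 (mod 7103)
959^16 ≡ 3387^2 = 11471769 ≡ 424 (mod 7103)
959^32 ≡ 424^2 = 179776 ≡ 2201 (mod 7103)
959^47 = 959^32 × 959^8 × 959^4 × 959^2 × 959^1 ≡ 2201 × 3387 × 5273 × 3394 × 959 (mod 7103).
Accumulate the product:
2201 × 3387 = 7454787 ≡ 3740
3740 × 5273 = 19721020 ≡ 3092
3092 × 3394 = 10494248 ≡ 3117
3117 × 959 = 2989203 ≡ 5943

5943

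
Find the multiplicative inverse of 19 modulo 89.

Apply the Euclidean algorithm and back-substitute:
89 = 4*19 + 13
19 = 1*13 + 6
13 = 2*6 + 1
6 = 6*1 + 0
gcd(19, 89) = 1, so the inverse exists.
Back-substitute for 1:
1 = 1*13 − 2*6
  = −2*19 + 3*13
  = 3*89 − 14*19
So 19⁻¹ ≡ −14 ≡ 75 (mod 89).

75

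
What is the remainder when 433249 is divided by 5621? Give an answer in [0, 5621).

432

433249 = 77*5621 + 432, so 433249 ≡ 432 (mod 5621).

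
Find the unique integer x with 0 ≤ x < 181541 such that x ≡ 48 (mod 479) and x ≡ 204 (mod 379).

66150

479⁻¹ mod 379: 479*307 ≡ 1 (mod 379), so 479⁻¹ ≡ 307.
x = 48 + 479*((204 − 48)*307 mod 379) = 48 + 479*138 = 66150.
Check: 66150 mod 479 = 48, 66150 mod 379 = 204. ✓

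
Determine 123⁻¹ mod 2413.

Apply the Euclidean algorithm and back-substitute:
2413 = 19·123 + 76
123 = 1·76 + 47
76 = 1·47 + 29
47 = 1·29 + 18
29 = 1·18 + 11
18 = 1·11 + 7
11 = 1·7 + 4
7 = 1·4 + 3
4 = 1·3 + 1
3 = 3·1 + 0
gcd(123, 2413) = 1, so the inverse exists.
Bézout: 1 = 34·2413 − 667·123.
So 123⁻¹ ≡ −667 ≡ 1746 (mod 2413).

1746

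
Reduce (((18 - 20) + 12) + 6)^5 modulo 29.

18 - 20 = -2 ≡ 27 (mod 29)
27 + 12 = 39 ≡ 10 (mod 29)
10 + 6 = 16
(16)^5 ≡ 23 (mod 29)

23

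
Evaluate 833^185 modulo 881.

442

Compute successive squares:
185 in binary is 10111001, i.e. 185 = 128 + 32 + 16 + 8 + 1.
833^1 ≡ 833 (mod 881)
833^2 ≡ 833^2 = 693889 ≡ 542 (mod 881)
833^4 ≡ 542^2 = 293764 ≡ 391 (mod 881)
833^8 ≡ 391^2 = 152881 ≡ 468 (mod 881)
833^16 ≡ 468^2 = 219024 ≡ 536 (mod 881)
833^32 ≡ 536^2 = 287296 ≡ 90 (mod 881)
833^64 ≡ 90^2 = 8100 ≡ 171 (mod 881)
833^128 ≡ 171^2 = 29241 ≡ 168 (mod 881)
833^185 = 833^128 · 833^32 · 833^16 · 833^8 · 833^1 ≡ 168 · 90 · 536 · 468 · 833 (mod 881).
Accumulate the product:
168 · 90 = 15120 ≡ 143
143 · 536 = 76648 ≡ 1
1 · 468 = 468
468 · 833 = 389844 ≡ 442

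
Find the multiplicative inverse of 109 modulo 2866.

2866 = 26×109 + 32
109 = 3×32 + 13
32 = 2×13 + 6
13 = 2×6 + 1
6 = 6×1 + 0
gcd(109, 2866) = 1, so the inverse exists.
Bézout: 1 = −17×2866 + 447×109.
So 109⁻¹ ≡ 447 (mod 2866).

447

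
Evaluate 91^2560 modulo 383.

110

91^1 ≡ 91 (mod 383)
91^2 ≡ 91^2 = 8281 ≡ 238 (mod 383)
91^4 ≡ 238^2 = 56644 ≡ 343 (mod 383)
91^8 ≡ 343^2 = 117649 ≡ 68 (mod 383)
91^16 ≡ 68^2 = 4624 ≡ 28 (mod 383)
91^32 ≡ 28^2 = 784 ≡ 18 (mod 383)
91^64 ≡ 18^2 = 324 (mod 383)
91^128 ≡ 324^2 = 104976 ≡ 34 (mod 383)
91^256 ≡ 34^2 = 1156 ≡ 7 (mod 383)
91^512 ≡ 7^2 = 49 (mod 383)
91^1024 ≡ 49^2 = 2401 ≡ 103 (mod 383)
91^2048 ≡ 103^2 = 10609 ≡ 268 (mod 383)
91^2560 = 91^2048 * 91^512 ≡ 268 * 49 (mod 383).
268 * 49 = 13132 ≡ 110 (mod 383).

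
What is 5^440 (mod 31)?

25

440 in binary is 110111000, i.e. 440 = 256 + 128 + 32 + 16 + 8.
5^1 ≡ 5 (mod 31)
5^2 ≡ 5^2 = 25 (mod 31)
5^4 ≡ 25^2 = 625 ≡ 5 (mod 31)
5^8 ≡ 5^2 = 25 (mod 31)
5^16 ≡ 25^2 = 625 ≡ 5 (mod 31)
5^32 ≡ 5^2 = 25 (mod 31)
5^64 ≡ 25^2 = 625 ≡ 5 (mod 31)
5^128 ≡ 5^2 = 25 (mod 31)
5^256 ≡ 25^2 = 625 ≡ 5 (mod 31)
5^440 = 5^256 * 5^128 * 5^32 * 5^16 * 5^8 ≡ 5 * 25 * 25 * 5 * 25 (mod 31).
Accumulate the product:
5 * 25 = 125 ≡ 1
1 * 25 = 25
25 * 5 = 125 ≡ 1
1 * 25 = 25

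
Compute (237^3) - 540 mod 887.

304

(237)^3 ≡ 844 (mod 887)
844 - 540 = 304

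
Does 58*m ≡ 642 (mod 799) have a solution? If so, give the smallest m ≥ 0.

gcd(58, 799) = 1, so a unique solution mod 799 exists.
58⁻¹ ≡ 124 (mod 799).
m ≡ 124*642 ≡ 507 (mod 799).

507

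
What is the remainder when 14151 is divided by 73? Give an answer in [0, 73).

62

14151 = 193·73 + 62, so 14151 ≡ 62 (mod 73).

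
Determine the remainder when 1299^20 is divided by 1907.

91

Using repeated squaring:
20 in binary is 10100, i.e. 20 = 16 + 4.
1299^1 ≡ 1299 (mod 1907)
1299^2 ≡ 1299^2 = 1687401 ≡ 1613 (mod 1907)
1299^4 ≡ 1613^2 = 2601769 ≡ 621 (mod 1907)
1299^8 ≡ 621^2 = 385641 ≡ 427 (mod 1907)
1299^16 ≡ 427^2 = 182329 ≡ 1164 (mod 1907)
1299^20 = 1299^16 · 1299^4 ≡ 1164 · 621 (mod 1907).
1164 · 621 = 722844 ≡ 91 (mod 1907).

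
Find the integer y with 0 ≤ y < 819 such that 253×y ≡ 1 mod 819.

By the extended Euclidean algorithm:
819 = 3×253 + 60
253 = 4×60 + 13
60 = 4×13 + 8
13 = 1×8 + 5
8 = 1×5 + 3
5 = 1×3 + 2
3 = 1×2 + 1
2 = 2×1 + 0
gcd(253, 819) = 1, so the inverse exists.
Back-substitute for 1:
1 = 1×3 − 1×2
  = −1×5 + 2×3
  = 2×8 − 3×5
  = −3×13 + 5×8
  = 5×60 − 23×13
  = −23×253 + 97×60
  = 97×819 − 314×253
So 253⁻¹ ≡ −314 ≡ 505 (mod 819).

505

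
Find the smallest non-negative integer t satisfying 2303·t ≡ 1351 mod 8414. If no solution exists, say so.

903

gcd(2303, 8414) = 7, and 7 | 1351, so solutions exist.
Divide through by 7: 329·t = 193 (mod 1202).
329⁻¹ ≡ 833 (mod 1202).
t ≡ 833·193 ≡ 903 (mod 1202).
The smallest non-negative solution is t = 903.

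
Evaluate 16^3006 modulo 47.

25

Using repeated squaring:
3006 in binary is 101110111110, i.e. 3006 = 2048 + 512 + 256 + 128 + 32 + 16 + 8 + 4 + 2.
16^1 ≡ 16 (mod 47)
16^2 ≡ 16^2 = 256 ≡ 21 (mod 47)
16^4 ≡ 21^2 = 441 ≡ 18 (mod 47)
16^8 ≡ 18^2 = 324 ≡ 42 (mod 47)
16^16 ≡ 42^2 = 1764 ≡ 25 (mod 47)
16^32 ≡ 25^2 = 625 ≡ 14 (mod 47)
16^64 ≡ 14^2 = 196 ≡ 8 (mod 47)
16^128 ≡ 8^2 = 64 ≡ 17 (mod 47)
16^256 ≡ 17^2 = 289 ≡ 7 (mod 47)
16^512 ≡ 7^2 = 49 ≡ 2 (mod 47)
16^1024 ≡ 2^2 = 4 (mod 47)
16^2048 ≡ 4^2 = 16 (mod 47)
16^3006 = 16^2048 · 16^512 · 16^256 · 16^128 · 16^32 · 16^16 · 16^8 · 16^4 · 16^2 ≡ 16 · 2 · 7 · 17 · 14 · 25 · 42 · 18 · 21 (mod 47).
Accumulate the product:
16 · 2 = 32
32 · 7 = 224 ≡ 36
36 · 17 = 612 ≡ 1
1 · 14 = 14
14 · 25 = 350 ≡ 21
21 · 42 = 882 ≡ 36
36 · 18 = 648 ≡ 37
37 · 21 = 777 ≡ 25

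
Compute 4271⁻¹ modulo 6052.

1067

6052 = 1·4271 + 1781
4271 = 2·1781 + 709
1781 = 2·709 + 363
709 = 1·363 + 346
363 = 1·346 + 17
346 = 20·17 + 6
17 = 2·6 + 5
6 = 1·5 + 1
5 = 5·1 + 0
gcd(4271, 6052) = 1, so the inverse exists.
Back-substitute for 1:
1 = 1·6 − 1·5
  = −1·17 + 3·6
  = 3·346 − 61·17
  = −61·363 + 64·346
  = 64·709 − 125·363
  = −125·1781 + 314·709
  = 314·4271 − 753·1781
  = −753·6052 + 1067·4271
So 4271⁻¹ ≡ 1067 (mod 6052).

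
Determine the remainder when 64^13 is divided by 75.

13 in binary is 1101, i.e. 13 = 8 + 4 + 1.
64^1 ≡ 64 (mod 75)
64^2 ≡ 64^2 = 4096 ≡ 46 (mod 75)
64^4 ≡ 46^2 = 2116 ≡ 16 (mod 75)
64^8 ≡ 16^2 = 256 ≡ 31 (mod 75)
64^13 = 64^8 · 64^4 · 64^1 ≡ 31 · 16 · 64 (mod 75).
Accumulate the product:
31 · 16 = 496 ≡ 46
46 · 64 = 2944 ≡ 19

19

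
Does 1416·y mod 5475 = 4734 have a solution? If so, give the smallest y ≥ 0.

gcd(1416, 5475) = 3, and 3 | 4734, so solutions exist.
Divide through by 3: 472·y ≡ 1578 mod 1825.
472⁻¹ ≡ 58 (mod 1825).
y ≡ 58·1578 ≡ 274 (mod 1825).
The smallest non-negative solution is y = 274.

274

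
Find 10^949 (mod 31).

18

949 in binary is 1110110101, i.e. 949 = 512 + 256 + 128 + 32 + 16 + 4 + 1.
10^1 ≡ 10 (mod 31)
10^2 ≡ 10^2 = 100 ≡ 7 (mod 31)
10^4 ≡ 7^2 = 49 ≡ 18 (mod 31)
10^8 ≡ 18^2 = 324 ≡ 14 (mod 31)
10^16 ≡ 14^2 = 196 ≡ 10 (mod 31)
10^32 ≡ 10^2 = 100 ≡ 7 (mod 31)
10^64 ≡ 7^2 = 49 ≡ 18 (mod 31)
10^128 ≡ 18^2 = 324 ≡ 14 (mod 31)
10^256 ≡ 14^2 = 196 ≡ 10 (mod 31)
10^512 ≡ 10^2 = 100 ≡ 7 (mod 31)
10^949 = 10^512 × 10^256 × 10^128 × 10^32 × 10^16 × 10^4 × 10^1 ≡ 7 × 10 × 14 × 7 × 10 × 18 × 10 (mod 31).
Accumulate the product:
7 × 10 = 70 ≡ 8
8 × 14 = 112 ≡ 19
19 × 7 = 133 ≡ 9
9 × 10 = 90 ≡ 28
28 × 18 = 504 ≡ 8
8 × 10 = 80 ≡ 18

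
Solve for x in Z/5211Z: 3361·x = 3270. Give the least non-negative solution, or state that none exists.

3153

gcd(3361, 5211) = 1, so a unique solution mod 5211 exists.
3361⁻¹ ≡ 538 (mod 5211).
x ≡ 538·3270 ≡ 3153 (mod 5211).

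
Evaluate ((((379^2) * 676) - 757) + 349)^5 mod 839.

(379)^2 ≡ 172 (mod 839)
172 * 676 = 116272 ≡ 490 (mod 839)
490 - 757 = -267 ≡ 572 (mod 839)
572 + 349 = 921 ≡ 82 (mod 839)
(82)^5 ≡ 62 (mod 839)

62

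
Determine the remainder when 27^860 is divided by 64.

17

Using repeated squaring:
860 in binary is 1101011100, i.e. 860 = 512 + 256 + 64 + 16 + 8 + 4.
27^1 ≡ 27 (mod 64)
27^2 ≡ 27^2 = 729 ≡ 25 (mod 64)
27^4 ≡ 25^2 = 625 ≡ 49 (mod 64)
27^8 ≡ 49^2 = 2401 ≡ 33 (mod 64)
27^16 ≡ 33^2 = 1089 ≡ 1 (mod 64)
27^32 ≡ 1^2 = 1 (mod 64)
27^64 ≡ 1^2 = 1 (mod 64)
27^128 ≡ 1^2 = 1 (mod 64)
27^256 ≡ 1^2 = 1 (mod 64)
27^512 ≡ 1^2 = 1 (mod 64)
27^860 = 27^512 · 27^256 · 27^64 · 27^16 · 27^8 · 27^4 ≡ 1 · 1 · 1 · 1 · 33 · 49 (mod 64).
Accumulate the product:
1 · 1 = 1
1 · 1 = 1
1 · 1 = 1
1 · 33 = 33
33 · 49 = 1617 ≡ 17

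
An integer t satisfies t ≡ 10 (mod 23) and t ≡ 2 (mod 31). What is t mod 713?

33

23⁻¹ mod 31: 23·27 ≡ 1 (mod 31), so 23⁻¹ ≡ 27.
t = 10 + 23·((2 − 10)·27 mod 31) = 10 + 23·1 = 33.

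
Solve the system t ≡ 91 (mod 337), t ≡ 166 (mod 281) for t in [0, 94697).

337⁻¹ mod 281: 337·276 ≡ 1 (mod 281), so 337⁻¹ ≡ 276.
t = 91 + 337·((166 − 91)·276 mod 281) = 91 + 337·187 = 63110.
Check: 63110 mod 337 = 91, 63110 mod 281 = 166. ✓

63110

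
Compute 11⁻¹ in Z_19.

7

19 = 1*11 + 8
11 = 1*8 + 3
8 = 2*3 + 2
3 = 1*2 + 1
2 = 2*1 + 0
gcd(11, 19) = 1, so the inverse exists.
Back-substitute for 1:
1 = 1*3 − 1*2
  = −1*8 + 3*3
  = 3*11 − 4*8
  = −4*19 + 7*11
So 11⁻¹ ≡ 7 (mod 19).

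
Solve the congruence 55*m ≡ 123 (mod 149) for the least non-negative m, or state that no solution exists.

gcd(55, 149) = 1, so a unique solution mod 149 exists.
55⁻¹ ≡ 84 (mod 149).
m ≡ 84*123 ≡ 51 (mod 149).

51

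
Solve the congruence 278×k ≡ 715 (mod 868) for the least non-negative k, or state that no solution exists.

no solution

gcd(278, 868) = 2, and 2 does not divide 715.
So the congruence has no solution.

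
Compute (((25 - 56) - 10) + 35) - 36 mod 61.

25 - 56 = -31 ≡ 30 (mod 61)
30 - 10 = 20
20 + 35 = 55
55 - 36 = 19

19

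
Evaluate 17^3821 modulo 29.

17^1 ≡ 17 (mod 29)
17^2 ≡ 17^2 = 289 ≡ 28 (mod 29)
17^4 ≡ 28^2 = 784 ≡ 1 (mod 29)
17^8 ≡ 1^2 = 1 (mod 29)
17^16 ≡ 1^2 = 1 (mod 29)
17^32 ≡ 1^2 = 1 (mod 29)
17^64 ≡ 1^2 = 1 (mod 29)
17^128 ≡ 1^2 = 1 (mod 29)
17^256 ≡ 1^2 = 1 (mod 29)
17^512 ≡ 1^2 = 1 (mod 29)
17^1024 ≡ 1^2 = 1 (mod 29)
17^2048 ≡ 1^2 = 1 (mod 29)
17^3821 = 17^2048 · 17^1024 · 17^512 · 17^128 · 17^64 · 17^32 · 17^8 · 17^4 · 17^1 ≡ 1 · 1 · 1 · 1 · 1 · 1 · 1 · 1 · 17 (mod 29).
Accumulate the product:
1 · 1 = 1
1 · 1 = 1
1 · 1 = 1
1 · 1 = 1
1 · 1 = 1
1 · 1 = 1
1 · 1 = 1
1 · 17 = 17

17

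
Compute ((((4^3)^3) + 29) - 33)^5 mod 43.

(4)^3 ≡ 21 (mod 43)
(21)^3 ≡ 16 (mod 43)
16 + 29 = 45 ≡ 2 (mod 43)
2 - 33 = -31 ≡ 12 (mod 43)
(12)^5 ≡ 34 (mod 43)

34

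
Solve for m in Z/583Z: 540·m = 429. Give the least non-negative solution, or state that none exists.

gcd(540, 583) = 1, so a unique solution mod 583 exists.
540⁻¹ ≡ 122 (mod 583).
m ≡ 122·429 ≡ 451 (mod 583).

451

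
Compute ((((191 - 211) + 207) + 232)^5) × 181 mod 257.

191 - 211 = -20 ≡ 237 (mod 257)
237 + 207 = 444 ≡ 187 (mod 257)
187 + 232 = 419 ≡ 162 (mod 257)
(162)^5 ≡ 81 (mod 257)
81 × 181 = 14661 ≡ 12 (mod 257)

12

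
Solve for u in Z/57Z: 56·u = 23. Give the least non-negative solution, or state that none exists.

gcd(56, 57) = 1, so a unique solution mod 57 exists.
56⁻¹ ≡ 56 (mod 57).
u ≡ 56·23 ≡ 34 (mod 57).

34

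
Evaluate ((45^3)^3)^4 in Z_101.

68

(45)^3 ≡ 23 (mod 101)
(23)^3 ≡ 47 (mod 101)
(47)^4 ≡ 68 (mod 101)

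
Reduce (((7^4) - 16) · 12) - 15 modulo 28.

17

(7)^4 ≡ 21 (mod 28)
21 - 16 = 5
5 · 12 = 60 ≡ 4 (mod 28)
4 - 15 = -11 ≡ 17 (mod 28)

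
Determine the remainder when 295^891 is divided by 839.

150

295^1 ≡ 295 (mod 839)
295^2 ≡ 295^2 = 87025 ≡ 608 (mod 839)
295^4 ≡ 608^2 = 369664 ≡ 504 (mod 839)
295^8 ≡ 504^2 = 254016 ≡ 638 (mod 839)
295^16 ≡ 638^2 = 407044 ≡ 129 (mod 839)
295^32 ≡ 129^2 = 16641 ≡ 700 (mod 839)
295^64 ≡ 700^2 = 490000 ≡ 24 (mod 839)
295^128 ≡ 24^2 = 576 (mod 839)
295^256 ≡ 576^2 = 331776 ≡ 371 (mod 839)
295^512 ≡ 371^2 = 137641 ≡ 45 (mod 839)
295^891 = 295^512 · 295^256 · 295^64 · 295^32 · 295^16 · 295^8 · 295^2 · 295^1 ≡ 45 · 371 · 24 · 700 · 129 · 638 · 608 · 295 (mod 839).
Accumulate the product:
45 · 371 = 16695 ≡ 754
754 · 24 = 18096 ≡ 477
477 · 700 = 333900 ≡ 817
817 · 129 = 105393 ≡ 518
518 · 638 = 330484 ≡ 757
757 · 608 = 460256 ≡ 484
484 · 295 = 142780 ≡ 150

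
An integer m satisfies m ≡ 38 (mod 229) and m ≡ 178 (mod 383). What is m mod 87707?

47670

229⁻¹ mod 383: 229*286 ≡ 1 (mod 383), so 229⁻¹ ≡ 286.
m = 38 + 229*((178 − 38)*286 mod 383) = 38 + 229*208 = 47670.
Check: 47670 mod 229 = 38, 47670 mod 383 = 178. ✓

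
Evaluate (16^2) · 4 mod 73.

(16)^2 ≡ 37 (mod 73)
37 · 4 = 148 ≡ 2 (mod 73)

2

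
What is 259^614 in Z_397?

371

614 in binary is 1001100110, i.e. 614 = 512 + 64 + 32 + 4 + 2.
259^1 ≡ 259 (mod 397)
259^2 ≡ 259^2 = 67081 ≡ 385 (mod 397)
259^4 ≡ 385^2 = 148225 ≡ 144 (mod 397)
259^8 ≡ 144^2 = 20736 ≡ 92 (mod 397)
259^16 ≡ 92^2 = 8464 ≡ 127 (mod 397)
259^32 ≡ 127^2 = 16129 ≡ 249 (mod 397)
259^64 ≡ 249^2 = 62001 ≡ 69 (mod 397)
259^128 ≡ 69^2 = 4761 ≡ 394 (mod 397)
259^256 ≡ 394^2 = 155236 ≡ 9 (mod 397)
259^512 ≡ 9^2 = 81 (mod 397)
259^614 = 259^512 · 259^64 · 259^32 · 259^4 · 259^2 ≡ 81 · 69 · 249 · 144 · 385 (mod 397).
Accumulate the product:
81 · 69 = 5589 ≡ 31
31 · 249 = 7719 ≡ 176
176 · 144 = 25344 ≡ 333
333 · 385 = 128205 ≡ 371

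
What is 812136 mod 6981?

812136 = 116×6981 + 2340, so 812136 ≡ 2340 (mod 6981).

2340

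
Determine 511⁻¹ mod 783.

688

783 = 1×511 + 272
511 = 1×272 + 239
272 = 1×239 + 33
239 = 7×33 + 8
33 = 4×8 + 1
8 = 8×1 + 0
gcd(511, 783) = 1, so the inverse exists.
Bézout: 1 = 62×783 − 95×511.
So 511⁻¹ ≡ −95 ≡ 688 (mod 783).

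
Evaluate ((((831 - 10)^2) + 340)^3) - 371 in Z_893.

872

831 - 10 = 821
(821)^2 ≡ 719 (mod 893)
719 + 340 = 1059 ≡ 166 (mod 893)
(166)^3 ≡ 350 (mod 893)
350 - 371 = -21 ≡ 872 (mod 893)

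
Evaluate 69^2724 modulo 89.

2724 in binary is 101010100100, i.e. 2724 = 2048 + 512 + 128 + 32 + 4.
69^1 ≡ 69 (mod 89)
69^2 ≡ 69^2 = 4761 ≡ 44 (mod 89)
69^4 ≡ 44^2 = 1936 ≡ 67 (mod 89)
69^8 ≡ 67^2 = 4489 ≡ 39 (mod 89)
69^16 ≡ 39^2 = 1521 ≡ 8 (mod 89)
69^32 ≡ 8^2 = 64 (mod 89)
69^64 ≡ 64^2 = 4096 ≡ 2 (mod 89)
69^128 ≡ 2^2 = 4 (mod 89)
69^256 ≡ 4^2 = 16 (mod 89)
69^512 ≡ 16^2 = 256 ≡ 78 (mod 89)
69^1024 ≡ 78^2 = 6084 ≡ 32 (mod 89)
69^2048 ≡ 32^2 = 1024 ≡ 45 (mod 89)
69^2724 = 69^2048 × 69^512 × 69^128 × 69^32 × 69^4 ≡ 45 × 78 × 4 × 64 × 67 (mod 89).
Accumulate the product:
45 × 78 = 3510 ≡ 39
39 × 4 = 156 ≡ 67
67 × 64 = 4288 ≡ 16
16 × 67 = 1072 ≡ 4

4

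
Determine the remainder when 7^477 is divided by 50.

477 in binary is 111011101, i.e. 477 = 256 + 128 + 64 + 16 + 8 + 4 + 1.
7^1 ≡ 7 (mod 50)
7^2 ≡ 7^2 = 49 (mod 50)
7^4 ≡ 49^2 = 2401 ≡ 1 (mod 50)
7^8 ≡ 1^2 = 1 (mod 50)
7^16 ≡ 1^2 = 1 (mod 50)
7^32 ≡ 1^2 = 1 (mod 50)
7^64 ≡ 1^2 = 1 (mod 50)
7^128 ≡ 1^2 = 1 (mod 50)
7^256 ≡ 1^2 = 1 (mod 50)
7^477 = 7^256 · 7^128 · 7^64 · 7^16 · 7^8 · 7^4 · 7^1 ≡ 1 · 1 · 1 · 1 · 1 · 1 · 7 (mod 50).
Accumulate the product:
1 · 1 = 1
1 · 1 = 1
1 · 1 = 1
1 · 1 = 1
1 · 1 = 1
1 · 7 = 7

7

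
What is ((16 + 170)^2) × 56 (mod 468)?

324

16 + 170 = 186
(186)^2 ≡ 432 (mod 468)
432 × 56 = 24192 ≡ 324 (mod 468)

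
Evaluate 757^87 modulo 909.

595

Compute successive squares:
87 in binary is 1010111, i.e. 87 = 64 + 16 + 4 + 2 + 1.
757^1 ≡ 757 (mod 909)
757^2 ≡ 757^2 = 573049 ≡ 379 (mod 909)
757^4 ≡ 379^2 = 143641 ≡ 19 (mod 909)
757^8 ≡ 19^2 = 361 (mod 909)
757^16 ≡ 361^2 = 130321 ≡ 334 (mod 909)
757^32 ≡ 334^2 = 111556 ≡ 658 (mod 909)
757^64 ≡ 658^2 = 432964 ≡ 280 (mod 909)
757^87 = 757^64 · 757^16 · 757^4 · 757^2 · 757^1 ≡ 280 · 334 · 19 · 379 · 757 (mod 909).
Accumulate the product:
280 · 334 = 93520 ≡ 802
802 · 19 = 15238 ≡ 694
694 · 379 = 263026 ≡ 325
325 · 757 = 246025 ≡ 595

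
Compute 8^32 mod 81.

Compute successive squares:
8^1 ≡ 8 (mod 81)
8^2 ≡ 8^2 = 64 (mod 81)
8^4 ≡ 64^2 = 4096 ≡ 46 (mod 81)
8^8 ≡ 46^2 = 2116 ≡ 10 (mod 81)
8^16 ≡ 10^2 = 100 ≡ 19 (mod 81)
8^32 ≡ 19^2 = 361 ≡ 37 (mod 81)
So 8^32 ≡ 37 (mod 81).

37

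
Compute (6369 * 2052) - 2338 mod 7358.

6369 * 2052 = 13069188 ≡ 1380 (mod 7358)
1380 - 2338 = -958 ≡ 6400 (mod 7358)

6400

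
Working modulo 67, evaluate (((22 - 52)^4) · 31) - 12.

22 - 52 = -30 ≡ 37 (mod 67)
(37)^4 ≡ 37 (mod 67)
37 · 31 = 1147 ≡ 8 (mod 67)
8 - 12 = -4 ≡ 63 (mod 67)

63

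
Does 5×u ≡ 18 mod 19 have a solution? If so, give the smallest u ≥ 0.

15

gcd(5, 19) = 1, so a unique solution mod 19 exists.
5⁻¹ ≡ 4 (mod 19).
u ≡ 4×18 ≡ 15 (mod 19).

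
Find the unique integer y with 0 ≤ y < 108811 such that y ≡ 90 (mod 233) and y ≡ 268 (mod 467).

25953

233⁻¹ mod 467: 233*465 ≡ 1 (mod 467), so 233⁻¹ ≡ 465.
y = 90 + 233*((268 − 90)*465 mod 467) = 90 + 233*111 = 25953.
Check: 25953 mod 233 = 90, 25953 mod 467 = 268. ✓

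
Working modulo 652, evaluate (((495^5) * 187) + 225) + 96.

(495)^5 ≡ 115 (mod 652)
115 * 187 = 21505 ≡ 641 (mod 652)
641 + 225 = 866 ≡ 214 (mod 652)
214 + 96 = 310

310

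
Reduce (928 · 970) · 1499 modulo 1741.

423

928 · 970 = 900160 ≡ 63 (mod 1741)
63 · 1499 = 94437 ≡ 423 (mod 1741)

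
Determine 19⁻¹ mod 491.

Apply the Euclidean algorithm and back-substitute:
491 = 25×19 + 16
19 = 1×16 + 3
16 = 5×3 + 1
3 = 3×1 + 0
gcd(19, 491) = 1, so the inverse exists.
Back-substitute for 1:
1 = 1×16 − 5×3
  = −5×19 + 6×16
  = 6×491 − 155×19
So 19⁻¹ ≡ −155 ≡ 336 (mod 491).

336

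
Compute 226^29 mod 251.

182

29 in binary is 11101, i.e. 29 = 16 + 8 + 4 + 1.
226^1 ≡ 226 (mod 251)
226^2 ≡ 226^2 = 51076 ≡ 123 (mod 251)
226^4 ≡ 123^2 = 15129 ≡ 69 (mod 251)
226^8 ≡ 69^2 = 4761 ≡ 243 (mod 251)
226^16 ≡ 243^2 = 59049 ≡ 64 (mod 251)
226^29 = 226^16 × 226^8 × 226^4 × 226^1 ≡ 64 × 243 × 69 × 226 (mod 251).
Accumulate the product:
64 × 243 = 15552 ≡ 241
241 × 69 = 16629 ≡ 63
63 × 226 = 14238 ≡ 182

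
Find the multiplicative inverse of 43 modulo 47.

35

47 = 1×43 + 4
43 = 10×4 + 3
4 = 1×3 + 1
3 = 3×1 + 0
gcd(43, 47) = 1, so the inverse exists.
Back-substitute for 1:
1 = 1×4 − 1×3
  = −1×43 + 11×4
  = 11×47 − 12×43
So 43⁻¹ ≡ −12 ≡ 35 (mod 47).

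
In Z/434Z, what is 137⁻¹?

415

Run the extended Euclidean algorithm:
434 = 3·137 + 23
137 = 5·23 + 22
23 = 1·22 + 1
22 = 22·1 + 0
gcd(137, 434) = 1, so the inverse exists.
Back-substitute for 1:
1 = 1·23 − 1·22
  = −1·137 + 6·23
  = 6·434 − 19·137
So 137⁻¹ ≡ −19 ≡ 415 (mod 434).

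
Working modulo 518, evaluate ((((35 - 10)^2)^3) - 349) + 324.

466

35 - 10 = 25
(25)^2 ≡ 107 (mod 518)
(107)^3 ≡ 491 (mod 518)
491 - 349 = 142
142 + 324 = 466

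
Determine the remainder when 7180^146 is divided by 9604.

8068

Using repeated squaring:
7180^1 ≡ 7180 (mod 9604)
7180^2 ≡ 7180^2 = 51552400 ≡ 7732 (mod 9604)
7180^4 ≡ 7732^2 = 59783824 ≡ 8528 (mod 9604)
7180^8 ≡ 8528^2 = 72726784 ≡ 5296 (mod 9604)
7180^16 ≡ 5296^2 = 28047616 ≡ 3936 (mod 9604)
7180^32 ≡ 3936^2 = 15492096 ≡ 844 (mod 9604)
7180^64 ≡ 844^2 = 712336 ≡ 1640 (mod 9604)
7180^128 ≡ 1640^2 = 2689600 ≡ 480 (mod 9604)
7180^146 = 7180^128 · 7180^16 · 7180^2 ≡ 480 · 3936 · 7732 (mod 9604).
Accumulate the product:
480 · 3936 = 1889280 ≡ 6896
6896 · 7732 = 53319872 ≡ 8068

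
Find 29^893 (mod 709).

By square-and-multiply:
893 in binary is 1101111101, i.e. 893 = 512 + 256 + 64 + 32 + 16 + 8 + 4 + 1.
29^1 ≡ 29 (mod 709)
29^2 ≡ 29^2 = 841 ≡ 132 (mod 709)
29^4 ≡ 132^2 = 17424 ≡ 408 (mod 709)
29^8 ≡ 408^2 = 166464 ≡ 558 (mod 709)
29^16 ≡ 558^2 = 311364 ≡ 113 (mod 709)
29^32 ≡ 113^2 = 12769 ≡ 7 (mod 709)
29^64 ≡ 7^2 = 49 (mod 709)
29^128 ≡ 49^2 = 2401 ≡ 274 (mod 709)
29^256 ≡ 274^2 = 75076 ≡ 631 (mod 709)
29^512 ≡ 631^2 = 398161 ≡ 412 (mod 709)
29^893 = 29^512 × 29^256 × 29^64 × 29^32 × 29^16 × 29^8 × 29^4 × 29^1 ≡ 412 × 631 × 49 × 7 × 113 × 558 × 408 × 29 (mod 709).
Accumulate the product:
412 × 631 = 259972 ≡ 478
478 × 49 = 23422 ≡ 25
25 × 7 = 175
175 × 113 = 19775 ≡ 632
632 × 558 = 352656 ≡ 283
283 × 408 = 115464 ≡ 606
606 × 29 = 17574 ≡ 558

558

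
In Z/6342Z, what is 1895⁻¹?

By the extended Euclidean algorithm:
6342 = 3*1895 + 657
1895 = 2*657 + 581
657 = 1*581 + 76
581 = 7*76 + 49
76 = 1*49 + 27
49 = 1*27 + 22
27 = 1*22 + 5
22 = 4*5 + 2
5 = 2*2 + 1
2 = 2*1 + 0
gcd(1895, 6342) = 1, so the inverse exists.
Bézout: 1 = 773*6342 − 2587*1895.
So 1895⁻¹ ≡ −2587 ≡ 3755 (mod 6342).

3755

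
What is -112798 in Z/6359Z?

1664

-112798 = -18*6359 + 1664, so -112798 ≡ 1664 (mod 6359).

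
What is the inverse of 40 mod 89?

Apply the Euclidean algorithm and back-substitute:
89 = 2·40 + 9
40 = 4·9 + 4
9 = 2·4 + 1
4 = 4·1 + 0
gcd(40, 89) = 1, so the inverse exists.
Back-substitute for 1:
1 = 1·9 − 2·4
  = −2·40 + 9·9
  = 9·89 − 20·40
So 40⁻¹ ≡ −20 ≡ 69 (mod 89).

69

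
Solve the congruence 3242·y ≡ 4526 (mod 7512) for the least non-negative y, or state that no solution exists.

2863

gcd(3242, 7512) = 2, and 2 | 4526, so solutions exist.
Divide through by 2: 1621·y ≡ 2263 (mod 3756).
1621⁻¹ ≡ 3661 (mod 3756).
y ≡ 3661·2263 ≡ 2863 (mod 3756).
The smallest non-negative solution is y = 2863.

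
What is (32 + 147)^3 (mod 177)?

8

32 + 147 = 179 ≡ 2 (mod 177)
(2)^3 ≡ 8 (mod 177)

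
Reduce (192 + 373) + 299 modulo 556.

308

192 + 373 = 565 ≡ 9 (mod 556)
9 + 299 = 308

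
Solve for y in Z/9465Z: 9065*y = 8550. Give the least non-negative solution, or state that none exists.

1635

gcd(9065, 9465) = 5, and 5 | 8550, so solutions exist.
Divide through by 5: 1813*y = 1710 (mod 1893).
1813⁻¹ ≡ 1822 (mod 1893).
y ≡ 1822*1710 ≡ 1635 (mod 1893).
The smallest non-negative solution is y = 1635.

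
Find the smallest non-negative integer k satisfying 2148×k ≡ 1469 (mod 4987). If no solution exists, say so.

gcd(2148, 4987) = 1, so a unique solution mod 4987 exists.
2148⁻¹ ≡ 931 (mod 4987).
k ≡ 931×1469 ≡ 1201 (mod 4987).

1201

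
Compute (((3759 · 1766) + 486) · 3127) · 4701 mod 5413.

3168

3759 · 1766 = 6638394 ≡ 2056 (mod 5413)
2056 + 486 = 2542
2542 · 3127 = 7948834 ≡ 2550 (mod 5413)
2550 · 4701 = 11987550 ≡ 3168 (mod 5413)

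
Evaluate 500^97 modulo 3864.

1088

97 in binary is 1100001, i.e. 97 = 64 + 32 + 1.
500^1 ≡ 500 (mod 3864)
500^2 ≡ 500^2 = 250000 ≡ 2704 (mod 3864)
500^4 ≡ 2704^2 = 7311616 ≡ 928 (mod 3864)
500^8 ≡ 928^2 = 861184 ≡ 3376 (mod 3864)
500^16 ≡ 3376^2 = 11397376 ≡ 2440 (mod 3864)
500^32 ≡ 2440^2 = 5953600 ≡ 3040 (mod 3864)
500^64 ≡ 3040^2 = 9241600 ≡ 2776 (mod 3864)
500^97 = 500^64 * 500^32 * 500^1 ≡ 2776 * 3040 * 500 (mod 3864).
Accumulate the product:
2776 * 3040 = 8439040 ≡ 64
64 * 500 = 32000 ≡ 1088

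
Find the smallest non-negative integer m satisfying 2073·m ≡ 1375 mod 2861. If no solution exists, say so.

1505

gcd(2073, 2861) = 1, so a unique solution mod 2861 exists.
2073⁻¹ ≡ 875 (mod 2861).
m ≡ 875·1375 ≡ 1505 (mod 2861).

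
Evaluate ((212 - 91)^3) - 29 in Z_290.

212 - 91 = 121
(121)^3 ≡ 241 (mod 290)
241 - 29 = 212

212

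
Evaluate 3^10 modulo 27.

0

By square-and-multiply:
10 in binary is 1010, i.e. 10 = 8 + 2.
3^1 ≡ 3 (mod 27)
3^2 ≡ 3^2 = 9 (mod 27)
3^4 ≡ 9^2 = 81 ≡ 0 (mod 27)
3^8 ≡ 0^2 = 0 (mod 27)
3^10 = 3^8 × 3^2 ≡ 0 × 9 (mod 27).
0 × 9 = 0 ≡ 0 (mod 27).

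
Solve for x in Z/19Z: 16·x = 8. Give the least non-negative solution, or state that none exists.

10

gcd(16, 19) = 1, so a unique solution mod 19 exists.
16⁻¹ ≡ 6 (mod 19).
x ≡ 6·8 ≡ 10 (mod 19).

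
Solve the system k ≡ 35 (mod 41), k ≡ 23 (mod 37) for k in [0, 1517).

41⁻¹ mod 37: 41·28 ≡ 1 (mod 37), so 41⁻¹ ≡ 28.
k = 35 + 41·((23 − 35)·28 mod 37) = 35 + 41·34 = 1429.

1429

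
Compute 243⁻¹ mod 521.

253

By the extended Euclidean algorithm:
521 = 2×243 + 35
243 = 6×35 + 33
35 = 1×33 + 2
33 = 16×2 + 1
2 = 2×1 + 0
gcd(243, 521) = 1, so the inverse exists.
Back-substitute for 1:
1 = 1×33 − 16×2
  = −16×35 + 17×33
  = 17×243 − 118×35
  = −118×521 + 253×243
So 243⁻¹ ≡ 253 (mod 521).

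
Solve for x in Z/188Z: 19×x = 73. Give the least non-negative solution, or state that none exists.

83

gcd(19, 188) = 1, so a unique solution mod 188 exists.
19⁻¹ ≡ 99 (mod 188).
x ≡ 99×73 ≡ 83 (mod 188).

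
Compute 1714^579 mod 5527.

Compute successive squares:
1714^1 ≡ 1714 (mod 5527)
1714^2 ≡ 1714^2 = 2937796 ≡ 2959 (mod 5527)
1714^4 ≡ 2959^2 = 8755681 ≡ 913 (mod 5527)
1714^8 ≡ 913^2 = 833569 ≡ 4519 (mod 5527)
1714^16 ≡ 4519^2 = 20421361 ≡ 4623 (mod 5527)
1714^32 ≡ 4623^2 = 21372129 ≡ 4747 (mod 5527)
1714^64 ≡ 4747^2 = 22534009 ≡ 430 (mod 5527)
1714^128 ≡ 430^2 = 184900 ≡ 2509 (mod 5527)
1714^256 ≡ 2509^2 = 6295081 ≡ 5355 (mod 5527)
1714^512 ≡ 5355^2 = 28676025 ≡ 1949 (mod 5527)
1714^579 = 1714^512 × 1714^64 × 1714^2 × 1714^1 ≡ 1949 × 430 × 2959 × 1714 (mod 5527).
Accumulate the product:
1949 × 430 = 838070 ≡ 3493
3493 × 2959 = 10335787 ≡ 297
297 × 1714 = 509058 ≡ 574

574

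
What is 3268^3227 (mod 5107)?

416

Compute successive squares:
3268^1 ≡ 3268 (mod 5107)
3268^2 ≡ 3268^2 = 10679824 ≡ 1087 (mod 5107)
3268^4 ≡ 1087^2 = 1181569 ≡ 1852 (mod 5107)
3268^8 ≡ 1852^2 = 3429904 ≡ 3107 (mod 5107)
3268^16 ≡ 3107^2 = 9653449 ≡ 1219 (mod 5107)
3268^32 ≡ 1219^2 = 1485961 ≡ 4931 (mod 5107)
3268^64 ≡ 4931^2 = 24314761 ≡ 334 (mod 5107)
3268^128 ≡ 334^2 = 111556 ≡ 4309 (mod 5107)
3268^256 ≡ 4309^2 = 18567481 ≡ 3536 (mod 5107)
3268^512 ≡ 3536^2 = 12503296 ≡ 1360 (mod 5107)
3268^1024 ≡ 1360^2 = 1849600 ≡ 866 (mod 5107)
3268^2048 ≡ 866^2 = 749956 ≡ 4334 (mod 5107)
3268^3227 = 3268^2048 * 3268^1024 * 3268^128 * 3268^16 * 3268^8 * 3268^2 * 3268^1 ≡ 4334 * 866 * 4309 * 1219 * 3107 * 1087 * 3268 (mod 5107).
Accumulate the product:
4334 * 866 = 3753244 ≡ 4706
4706 * 4309 = 20278154 ≡ 3364
3364 * 1219 = 4100716 ≡ 4902
4902 * 3107 = 15230514 ≡ 1440
1440 * 1087 = 1565280 ≡ 2538
2538 * 3268 = 8294184 ≡ 416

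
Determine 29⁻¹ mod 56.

By the extended Euclidean algorithm:
56 = 1×29 + 27
29 = 1×27 + 2
27 = 13×2 + 1
2 = 2×1 + 0
gcd(29, 56) = 1, so the inverse exists.
Back-substitute for 1:
1 = 1×27 − 13×2
  = −13×29 + 14×27
  = 14×56 − 27×29
So 29⁻¹ ≡ −27 ≡ 29 (mod 56).

29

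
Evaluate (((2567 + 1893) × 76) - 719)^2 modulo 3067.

2567 + 1893 = 4460 ≡ 1393 (mod 3067)
1393 × 76 = 105868 ≡ 1590 (mod 3067)
1590 - 719 = 871
(871)^2 ≡ 1092 (mod 3067)

1092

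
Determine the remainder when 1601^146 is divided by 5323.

1885

146 in binary is 10010010, i.e. 146 = 128 + 16 + 2.
1601^1 ≡ 1601 (mod 5323)
1601^2 ≡ 1601^2 = 2563201 ≡ 2838 (mod 5323)
1601^4 ≡ 2838^2 = 8054244 ≡ 545 (mod 5323)
1601^8 ≡ 545^2 = 297025 ≡ 4260 (mod 5323)
1601^16 ≡ 4260^2 = 18147600 ≡ 1493 (mod 5323)
1601^32 ≡ 1493^2 = 2229049 ≡ 4035 (mod 5323)
1601^64 ≡ 4035^2 = 16281225 ≡ 3491 (mod 5323)
1601^128 ≡ 3491^2 = 12187081 ≡ 2734 (mod 5323)
1601^146 = 1601^128 * 1601^16 * 1601^2 ≡ 2734 * 1493 * 2838 (mod 5323).
Accumulate the product:
2734 * 1493 = 4081862 ≡ 4444
4444 * 2838 = 12612072 ≡ 1885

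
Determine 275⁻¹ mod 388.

103

By the extended Euclidean algorithm:
388 = 1*275 + 113
275 = 2*113 + 49
113 = 2*49 + 15
49 = 3*15 + 4
15 = 3*4 + 3
4 = 1*3 + 1
3 = 3*1 + 0
gcd(275, 388) = 1, so the inverse exists.
Back-substitute for 1:
1 = 1*4 − 1*3
  = −1*15 + 4*4
  = 4*49 − 13*15
  = −13*113 + 30*49
  = 30*275 − 73*113
  = −73*388 + 103*275
So 275⁻¹ ≡ 103 (mod 388).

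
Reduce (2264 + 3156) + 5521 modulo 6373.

4568

2264 + 3156 = 5420
5420 + 5521 = 10941 ≡ 4568 (mod 6373)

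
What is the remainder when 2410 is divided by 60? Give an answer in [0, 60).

10

2410 = 40·60 + 10, so 2410 ≡ 10 (mod 60).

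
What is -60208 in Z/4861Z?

2985

-60208 = -13·4861 + 2985, so -60208 ≡ 2985 (mod 4861).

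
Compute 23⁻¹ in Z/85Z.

85 = 3*23 + 16
23 = 1*16 + 7
16 = 2*7 + 2
7 = 3*2 + 1
2 = 2*1 + 0
gcd(23, 85) = 1, so the inverse exists.
Back-substitute for 1:
1 = 1*7 − 3*2
  = −3*16 + 7*7
  = 7*23 − 10*16
  = −10*85 + 37*23
So 23⁻¹ ≡ 37 (mod 85).

37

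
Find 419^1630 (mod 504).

By square-and-multiply:
419^1 ≡ 419 (mod 504)
419^2 ≡ 419^2 = 175561 ≡ 169 (mod 504)
419^4 ≡ 169^2 = 28561 ≡ 337 (mod 504)
419^8 ≡ 337^2 = 113569 ≡ 169 (mod 504)
419^16 ≡ 169^2 = 28561 ≡ 337 (mod 504)
419^32 ≡ 337^2 = 113569 ≡ 169 (mod 504)
419^64 ≡ 169^2 = 28561 ≡ 337 (mod 504)
419^128 ≡ 337^2 = 113569 ≡ 169 (mod 504)
419^256 ≡ 169^2 = 28561 ≡ 337 (mod 504)
419^512 ≡ 337^2 = 113569 ≡ 169 (mod 504)
419^1024 ≡ 169^2 = 28561 ≡ 337 (mod 504)
419^1630 = 419^1024 × 419^512 × 419^64 × 419^16 × 419^8 × 419^4 × 419^2 ≡ 337 × 169 × 337 × 337 × 169 × 337 × 169 (mod 504).
Accumulate the product:
337 × 169 = 56953 ≡ 1
1 × 337 = 337
337 × 337 = 113569 ≡ 169
169 × 169 = 28561 ≡ 337
337 × 337 = 113569 ≡ 169
169 × 169 = 28561 ≡ 337

337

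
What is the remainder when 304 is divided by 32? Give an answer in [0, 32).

16

304 = 9*32 + 16, so 304 ≡ 16 (mod 32).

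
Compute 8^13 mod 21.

13 in binary is 1101, i.e. 13 = 8 + 4 + 1.
8^1 ≡ 8 (mod 21)
8^2 ≡ 8^2 = 64 ≡ 1 (mod 21)
8^4 ≡ 1^2 = 1 (mod 21)
8^8 ≡ 1^2 = 1 (mod 21)
8^13 = 8^8 * 8^4 * 8^1 ≡ 1 * 1 * 8 (mod 21).
Accumulate the product:
1 * 1 = 1
1 * 8 = 8

8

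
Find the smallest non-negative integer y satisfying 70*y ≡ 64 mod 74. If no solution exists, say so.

gcd(70, 74) = 2, and 2 | 64, so solutions exist.
Divide through by 2: 35*y ≡ 32 (mod 37).
35⁻¹ ≡ 18 (mod 37).
y ≡ 18*32 ≡ 21 (mod 37).
The smallest non-negative solution is y = 21.

21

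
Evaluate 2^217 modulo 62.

217 in binary is 11011001, i.e. 217 = 128 + 64 + 16 + 8 + 1.
2^1 ≡ 2 (mod 62)
2^2 ≡ 2^2 = 4 (mod 62)
2^4 ≡ 4^2 = 16 (mod 62)
2^8 ≡ 16^2 = 256 ≡ 8 (mod 62)
2^16 ≡ 8^2 = 64 ≡ 2 (mod 62)
2^32 ≡ 2^2 = 4 (mod 62)
2^64 ≡ 4^2 = 16 (mod 62)
2^128 ≡ 16^2 = 256 ≡ 8 (mod 62)
2^217 = 2^128 × 2^64 × 2^16 × 2^8 × 2^1 ≡ 8 × 16 × 2 × 8 × 2 (mod 62).
Accumulate the product:
8 × 16 = 128 ≡ 4
4 × 2 = 8
8 × 8 = 64 ≡ 2
2 × 2 = 4

4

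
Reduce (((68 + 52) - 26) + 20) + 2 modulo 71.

68 + 52 = 120 ≡ 49 (mod 71)
49 - 26 = 23
23 + 20 = 43
43 + 2 = 45

45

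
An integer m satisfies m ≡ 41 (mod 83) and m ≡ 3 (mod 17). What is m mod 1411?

83⁻¹ mod 17: 83×8 ≡ 1 (mod 17), so 83⁻¹ ≡ 8.
m = 41 + 83×((3 − 41)×8 mod 17) = 41 + 83×2 = 207.

207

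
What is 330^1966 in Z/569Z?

By square-and-multiply:
1966 in binary is 11110101110, i.e. 1966 = 1024 + 512 + 256 + 128 + 32 + 8 + 4 + 2.
330^1 ≡ 330 (mod 569)
330^2 ≡ 330^2 = 108900 ≡ 221 (mod 569)
330^4 ≡ 221^2 = 48841 ≡ 476 (mod 569)
330^8 ≡ 476^2 = 226576 ≡ 114 (mod 569)
330^16 ≡ 114^2 = 12996 ≡ 478 (mod 569)
330^32 ≡ 478^2 = 228484 ≡ 315 (mod 569)
330^64 ≡ 315^2 = 99225 ≡ 219 (mod 569)
330^128 ≡ 219^2 = 47961 ≡ 165 (mod 569)
330^256 ≡ 165^2 = 27225 ≡ 482 (mod 569)
330^512 ≡ 482^2 = 232324 ≡ 172 (mod 569)
330^1024 ≡ 172^2 = 29584 ≡ 565 (mod 569)
330^1966 = 330^1024 × 330^512 × 330^256 × 330^128 × 330^32 × 330^8 × 330^4 × 330^2 ≡ 565 × 172 × 482 × 165 × 315 × 114 × 476 × 221 (mod 569).
Accumulate the product:
565 × 172 = 97180 ≡ 450
450 × 482 = 216900 ≡ 111
111 × 165 = 18315 ≡ 107
107 × 315 = 33705 ≡ 134
134 × 114 = 15276 ≡ 482
482 × 476 = 229432 ≡ 125
125 × 221 = 27625 ≡ 313

313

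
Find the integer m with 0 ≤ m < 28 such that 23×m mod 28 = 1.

Run the extended Euclidean algorithm:
28 = 1×23 + 5
23 = 4×5 + 3
5 = 1×3 + 2
3 = 1×2 + 1
2 = 2×1 + 0
gcd(23, 28) = 1, so the inverse exists.
Bézout: 1 = −9×28 + 11×23.
So 23⁻¹ ≡ 11 (mod 28).

11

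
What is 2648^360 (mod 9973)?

360 in binary is 101101000, i.e. 360 = 256 + 64 + 32 + 8.
2648^1 ≡ 2648 (mod 9973)
2648^2 ≡ 2648^2 = 7011904 ≡ 885 (mod 9973)
2648^4 ≡ 885^2 = 783225 ≡ 5331 (mod 9973)
2648^8 ≡ 5331^2 = 28419561 ≡ 6484 (mod 9973)
2648^16 ≡ 6484^2 = 42042256 ≡ 6061 (mod 9973)
2648^32 ≡ 6061^2 = 36735721 ≡ 5162 (mod 9973)
2648^64 ≡ 5162^2 = 26646244 ≡ 8361 (mod 9973)
2648^128 ≡ 8361^2 = 69906321 ≡ 5564 (mod 9973)
2648^256 ≡ 5564^2 = 30958096 ≡ 1904 (mod 9973)
2648^360 = 2648^256 * 2648^64 * 2648^32 * 2648^8 ≡ 1904 * 8361 * 5162 * 6484 (mod 9973).
Accumulate the product:
1904 * 8361 = 15919344 ≡ 2436
2436 * 5162 = 12574632 ≡ 8652
8652 * 6484 = 56099568 ≡ 1443

1443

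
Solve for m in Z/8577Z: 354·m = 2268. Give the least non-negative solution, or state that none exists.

gcd(354, 8577) = 3, and 3 | 2268, so solutions exist.
Divide through by 3: 118·m ≡ 756 (mod 2859).
118⁻¹ ≡ 2011 (mod 2859).
m ≡ 2011·756 ≡ 2187 (mod 2859).
The smallest non-negative solution is m = 2187.

2187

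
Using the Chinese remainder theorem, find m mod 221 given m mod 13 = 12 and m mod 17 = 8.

13⁻¹ mod 17: 13×4 ≡ 1 (mod 17), so 13⁻¹ ≡ 4.
m = 12 + 13×((8 − 12)×4 mod 17) = 12 + 13×1 = 25.

25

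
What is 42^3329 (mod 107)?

3329 in binary is 110100000001, i.e. 3329 = 2048 + 1024 + 256 + 1.
42^1 ≡ 42 (mod 107)
42^2 ≡ 42^2 = 1764 ≡ 52 (mod 107)
42^4 ≡ 52^2 = 2704 ≡ 29 (mod 107)
42^8 ≡ 29^2 = 841 ≡ 92 (mod 107)
42^16 ≡ 92^2 = 8464 ≡ 11 (mod 107)
42^32 ≡ 11^2 = 121 ≡ 14 (mod 107)
42^64 ≡ 14^2 = 196 ≡ 89 (mod 107)
42^128 ≡ 89^2 = 7921 ≡ 3 (mod 107)
42^256 ≡ 3^2 = 9 (mod 107)
42^512 ≡ 9^2 = 81 (mod 107)
42^1024 ≡ 81^2 = 6561 ≡ 34 (mod 107)
42^2048 ≡ 34^2 = 1156 ≡ 86 (mod 107)
42^3329 = 42^2048 × 42^1024 × 42^256 × 42^1 ≡ 86 × 34 × 9 × 42 (mod 107).
Accumulate the product:
86 × 34 = 2924 ≡ 35
35 × 9 = 315 ≡ 101
101 × 42 = 4242 ≡ 69

69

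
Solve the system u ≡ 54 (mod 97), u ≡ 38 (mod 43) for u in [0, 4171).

97⁻¹ mod 43: 97×4 ≡ 1 (mod 43), so 97⁻¹ ≡ 4.
u = 54 + 97×((38 − 54)×4 mod 43) = 54 + 97×22 = 2188.
Check: 2188 mod 97 = 54, 2188 mod 43 = 38. ✓

2188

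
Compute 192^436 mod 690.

426

Compute successive squares:
192^1 ≡ 192 (mod 690)
192^2 ≡ 192^2 = 36864 ≡ 294 (mod 690)
192^4 ≡ 294^2 = 86436 ≡ 186 (mod 690)
192^8 ≡ 186^2 = 34596 ≡ 96 (mod 690)
192^16 ≡ 96^2 = 9216 ≡ 246 (mod 690)
192^32 ≡ 246^2 = 60516 ≡ 486 (mod 690)
192^64 ≡ 486^2 = 236196 ≡ 216 (mod 690)
192^128 ≡ 216^2 = 46656 ≡ 426 (mod 690)
192^256 ≡ 426^2 = 181476 ≡ 6 (mod 690)
192^436 = 192^256 * 192^128 * 192^32 * 192^16 * 192^4 ≡ 6 * 426 * 486 * 246 * 186 (mod 690).
Accumulate the product:
6 * 426 = 2556 ≡ 486
486 * 486 = 236196 ≡ 216
216 * 246 = 53136 ≡ 6
6 * 186 = 1116 ≡ 426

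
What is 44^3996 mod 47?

2

By square-and-multiply:
3996 in binary is 111110011100, i.e. 3996 = 2048 + 1024 + 512 + 256 + 128 + 16 + 8 + 4.
44^1 ≡ 44 (mod 47)
44^2 ≡ 44^2 = 1936 ≡ 9 (mod 47)
44^4 ≡ 9^2 = 81 ≡ 34 (mod 47)
44^8 ≡ 34^2 = 1156 ≡ 28 (mod 47)
44^16 ≡ 28^2 = 784 ≡ 32 (mod 47)
44^32 ≡ 32^2 = 1024 ≡ 37 (mod 47)
44^64 ≡ 37^2 = 1369 ≡ 6 (mod 47)
44^128 ≡ 6^2 = 36 (mod 47)
44^256 ≡ 36^2 = 1296 ≡ 27 (mod 47)
44^512 ≡ 27^2 = 729 ≡ 24 (mod 47)
44^1024 ≡ 24^2 = 576 ≡ 12 (mod 47)
44^2048 ≡ 12^2 = 144 ≡ 3 (mod 47)
44^3996 = 44^2048 * 44^1024 * 44^512 * 44^256 * 44^128 * 44^16 * 44^8 * 44^4 ≡ 3 * 12 * 24 * 27 * 36 * 32 * 28 * 34 (mod 47).
Accumulate the product:
3 * 12 = 36
36 * 24 = 864 ≡ 18
18 * 27 = 486 ≡ 16
16 * 36 = 576 ≡ 12
12 * 32 = 384 ≡ 8
8 * 28 = 224 ≡ 36
36 * 34 = 1224 ≡ 2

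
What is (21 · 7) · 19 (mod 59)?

20

21 · 7 = 147 ≡ 29 (mod 59)
29 · 19 = 551 ≡ 20 (mod 59)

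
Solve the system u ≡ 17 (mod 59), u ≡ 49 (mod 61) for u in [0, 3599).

59⁻¹ mod 61: 59·30 ≡ 1 (mod 61), so 59⁻¹ ≡ 30.
u = 17 + 59·((49 − 17)·30 mod 61) = 17 + 59·45 = 2672.

2672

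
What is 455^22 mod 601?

235

22 in binary is 10110, i.e. 22 = 16 + 4 + 2.
455^1 ≡ 455 (mod 601)
455^2 ≡ 455^2 = 207025 ≡ 281 (mod 601)
455^4 ≡ 281^2 = 78961 ≡ 230 (mod 601)
455^8 ≡ 230^2 = 52900 ≡ 12 (mod 601)
455^16 ≡ 12^2 = 144 (mod 601)
455^22 = 455^16 × 455^4 × 455^2 ≡ 144 × 230 × 281 (mod 601).
Accumulate the product:
144 × 230 = 33120 ≡ 65
65 × 281 = 18265 ≡ 235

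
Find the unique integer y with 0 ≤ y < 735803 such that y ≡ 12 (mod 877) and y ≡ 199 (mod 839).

23691

877⁻¹ mod 839: 877×552 ≡ 1 (mod 839), so 877⁻¹ ≡ 552.
y = 12 + 877×((199 − 12)×552 mod 839) = 12 + 877×27 = 23691.
Check: 23691 mod 877 = 12, 23691 mod 839 = 199. ✓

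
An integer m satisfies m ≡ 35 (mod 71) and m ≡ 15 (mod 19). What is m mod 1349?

71⁻¹ mod 19: 71*15 ≡ 1 (mod 19), so 71⁻¹ ≡ 15.
m = 35 + 71*((15 − 35)*15 mod 19) = 35 + 71*4 = 319.
Check: 319 mod 71 = 35, 319 mod 19 = 15. ✓

319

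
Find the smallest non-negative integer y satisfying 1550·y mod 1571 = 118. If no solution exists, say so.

144

gcd(1550, 1571) = 1, so a unique solution mod 1571 exists.
1550⁻¹ ≡ 374 (mod 1571).
y ≡ 374·118 ≡ 144 (mod 1571).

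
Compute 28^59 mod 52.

By square-and-multiply:
28^1 ≡ 28 (mod 52)
28^2 ≡ 28^2 = 784 ≡ 4 (mod 52)
28^4 ≡ 4^2 = 16 (mod 52)
28^8 ≡ 16^2 = 256 ≡ 48 (mod 52)
28^16 ≡ 48^2 = 2304 ≡ 16 (mod 52)
28^32 ≡ 16^2 = 256 ≡ 48 (mod 52)
28^59 = 28^32 × 28^16 × 28^8 × 28^2 × 28^1 ≡ 48 × 16 × 48 × 4 × 28 (mod 52).
Accumulate the product:
48 × 16 = 768 ≡ 40
40 × 48 = 1920 ≡ 48
48 × 4 = 192 ≡ 36
36 × 28 = 1008 ≡ 20

20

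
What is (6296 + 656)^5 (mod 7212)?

844

6296 + 656 = 6952
(6952)^5 ≡ 844 (mod 7212)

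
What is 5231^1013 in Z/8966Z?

Compute successive squares:
1013 in binary is 1111110101, i.e. 1013 = 512 + 256 + 128 + 64 + 32 + 16 + 4 + 1.
5231^1 ≡ 5231 (mod 8966)
5231^2 ≡ 5231^2 = 27363361 ≡ 8095 (mod 8966)
5231^4 ≡ 8095^2 = 65529025 ≡ 5497 (mod 8966)
5231^8 ≡ 5497^2 = 30217009 ≡ 1589 (mod 8966)
5231^16 ≡ 1589^2 = 2524921 ≡ 5475 (mod 8966)
5231^32 ≡ 5475^2 = 29975625 ≡ 2287 (mod 8966)
5231^64 ≡ 2287^2 = 5230369 ≡ 3191 (mod 8966)
5231^128 ≡ 3191^2 = 10182481 ≡ 6071 (mod 8966)
5231^256 ≡ 6071^2 = 36857041 ≡ 6781 (mod 8966)
5231^512 ≡ 6781^2 = 45981961 ≡ 4313 (mod 8966)
5231^1013 = 5231^512 × 5231^256 × 5231^128 × 5231^64 × 5231^32 × 5231^16 × 5231^4 × 5231^1 ≡ 4313 × 6781 × 6071 × 3191 × 2287 × 5475 × 5497 × 5231 (mod 8966).
Accumulate the product:
4313 × 6781 = 29246453 ≡ 8327
8327 × 6071 = 50553217 ≡ 2909
2909 × 3191 = 9282619 ≡ 2809
2809 × 2287 = 6424183 ≡ 4527
4527 × 5475 = 24785325 ≡ 3301
3301 × 5497 = 18145597 ≡ 7379
7379 × 5231 = 38599549 ≡ 919

919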